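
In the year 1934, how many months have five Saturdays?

4

A month has five Saturdays exactly when Saturday falls within its first (length − 28) days.
Jan: 31 days, starts Mon → 5 of Mon, Tue, Wed
Feb: 28 days, starts Thu → 5 of (none)
Mar: 31 days, starts Thu → 5 of Thu, Fri, Sat ✓
Apr: 30 days, starts Sun → 5 of Sun, Mon
May: 31 days, starts Tue → 5 of Tue, Wed, Thu
Jun: 30 days, starts Fri → 5 of Fri, Sat ✓
Jul: 31 days, starts Sun → 5 of Sun, Mon, Tue
Aug: 31 days, starts Wed → 5 of Wed, Thu, Fri
Sep: 30 days, starts Sat → 5 of Sat, Sun ✓
Oct: 31 days, starts Mon → 5 of Mon, Tue, Wed
Nov: 30 days, starts Thu → 5 of Thu, Fri
Dec: 31 days, starts Sat → 5 of Sat, Sun, Mon ✓
Months with five Saturdays: Mar, Jun, Sep, Dec.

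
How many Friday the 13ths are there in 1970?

3

The 13th falls on a Friday when the month's 13th has weekday Fri.
Jan 13 is Tue; Feb 13 is Fri ✓; Mar 13 is Fri ✓; Apr 13 is Mon; May 13 is Wed; Jun 13 is Sat; Jul 13 is Mon; Aug 13 is Thu; Sep 13 is Sun; Oct 13 is Tue; Nov 13 is Fri ✓; Dec 13 is Sun.
Friday the 13ths: Feb, Mar, Nov.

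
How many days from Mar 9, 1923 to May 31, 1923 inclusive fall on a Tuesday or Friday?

24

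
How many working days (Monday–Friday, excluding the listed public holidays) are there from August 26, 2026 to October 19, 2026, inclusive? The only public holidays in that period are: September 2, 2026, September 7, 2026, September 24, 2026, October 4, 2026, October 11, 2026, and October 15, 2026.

August 26, 2026 is a Wednesday.
The range spans 55 days (inclusive of both endpoints).
55 = 7 × 7 + 6, so there are 7 full weeks plus 6 extra days.
Each full week contributes 5 weekdays (Mon–Fri): 7 × 5 = 35.
The 6 extra days are Wed, Thu, Fri, Sat, Sun, Mon — 4 of them qualify.
Total: 35 + 4 = 39.
Holidays: September 2, 2026 (Wed); September 7, 2026 (Mon); September 24, 2026 (Thu); October 4, 2026 (Sun); October 11, 2026 (Sun); October 15, 2026 (Thu).
4 of the 6 holidays fall on weekdays; the rest are weekends and were already excluded.
Business days: 39 − 4 = 35.

35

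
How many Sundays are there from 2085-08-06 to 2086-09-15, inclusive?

58

2085-08-06 is a Monday.
That's 406 days from start to end, counting both.
406 = 7 × 58, so the span is exactly 58 full weeks.
Each full week contributes one Sunday: 58 so far.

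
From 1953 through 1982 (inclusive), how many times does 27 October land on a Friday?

4

Day of week of October 27 in each year:
1953: Tue, 1954: Wed, 1955: Thu, 1956: Sat, 1957: Sun, 1958: Mon, 1959: Tue, 1960: Thu, 1961: Fri ✓, 1962: Sat, 1963: Sun, 1964: Tue, 1965: Wed, 1966: Thu, 1967: Fri ✓, 1968: Sun, 1969: Mon, 1970: Tue, 1971: Wed, 1972: Fri ✓, 1973: Sat, 1974: Sun, 1975: Mon, 1976: Wed, 1977: Thu, 1978: Fri ✓, 1979: Sat, 1980: Mon, 1981: Tue, 1982: Wed
Fridays: 1961, 1967, 1972, 1978.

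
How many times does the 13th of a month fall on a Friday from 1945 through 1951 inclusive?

Friday-the-13ths by year:
1945: Apr, Jul
1946: Sep, Dec
1947: Jun
1948: Feb, Aug
1949: May
1950: Jan, Oct
1951: Apr, Jul

12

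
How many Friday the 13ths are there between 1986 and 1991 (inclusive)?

Friday-the-13ths by year:
1986: Jun
1987: Feb, Mar, Nov
1988: May
1989: Jan, Oct
1990: Apr, Jul
1991: Sep, Dec

11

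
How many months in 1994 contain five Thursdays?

A month has five Thursdays exactly when Thursday falls within its first (length − 28) days.
Jan: 31 days, starts Sat → 5 of Sat, Sun, Mon
Feb: 28 days, starts Tue → 5 of (none)
Mar: 31 days, starts Tue → 5 of Tue, Wed, Thu ✓
Apr: 30 days, starts Fri → 5 of Fri, Sat
May: 31 days, starts Sun → 5 of Sun, Mon, Tue
Jun: 30 days, starts Wed → 5 of Wed, Thu ✓
Jul: 31 days, starts Fri → 5 of Fri, Sat, Sun
Aug: 31 days, starts Mon → 5 of Mon, Tue, Wed
Sep: 30 days, starts Thu → 5 of Thu, Fri ✓
Oct: 31 days, starts Sat → 5 of Sat, Sun, Mon
Nov: 30 days, starts Tue → 5 of Tue, Wed
Dec: 31 days, starts Thu → 5 of Thu, Fri, Sat ✓
Months with five Thursdays: Mar, Jun, Sep, Dec.

4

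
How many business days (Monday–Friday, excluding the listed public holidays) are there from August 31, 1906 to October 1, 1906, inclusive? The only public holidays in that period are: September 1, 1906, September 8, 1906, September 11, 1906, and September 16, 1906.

August 31, 1906 is a Friday.
From August 31, 1906 to October 1, 1906 is 32 days inclusive.
32 = 7 × 4 + 4, so there are 4 full weeks plus 4 extra days.
Each full week contributes 5 weekdays (Mon–Fri): 4 × 5 = 20.
The 4 extra days are Fri, Sat, Sun, Mon — 2 of them qualify.
Total: 20 + 2 = 22.
Holidays: September 1, 1906 (Sat); September 8, 1906 (Sat); September 11, 1906 (Tue); September 16, 1906 (Sun).
1 of the 4 holidays fall on weekdays; the rest are weekends and were already excluded.
Business days: 22 − 1 = 21.

21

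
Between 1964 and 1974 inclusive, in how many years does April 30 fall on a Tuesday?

2

Day of week of April 30 in each year:
1964: Thu, 1965: Fri, 1966: Sat, 1967: Sun, 1968: Tue ✓, 1969: Wed, 1970: Thu, 1971: Fri, 1972: Sun, 1973: Mon, 1974: Tue ✓
Tuesdays: 1968, 1974.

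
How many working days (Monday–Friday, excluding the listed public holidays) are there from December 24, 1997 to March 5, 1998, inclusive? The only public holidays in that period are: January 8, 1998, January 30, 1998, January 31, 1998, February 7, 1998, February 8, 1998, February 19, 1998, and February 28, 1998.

December 24, 1997 is a Wednesday.
The range spans 72 days (inclusive of both endpoints).
72 = 7 × 10 + 2, so there are 10 full weeks plus 2 extra days.
Each full week contributes 5 weekdays (Mon–Fri): 10 × 5 = 50.
The 2 extra days are Wed, Thu — 2 of them qualify.
Total: 50 + 2 = 52.
Holidays: January 8, 1998 (Thu); January 30, 1998 (Fri); January 31, 1998 (Sat); February 7, 1998 (Sat); February 8, 1998 (Sun); February 19, 1998 (Thu); February 28, 1998 (Sat).
3 of the 7 holidays fall on weekdays; the rest are weekends and were already excluded.
Business days: 52 − 3 = 49.

49 working days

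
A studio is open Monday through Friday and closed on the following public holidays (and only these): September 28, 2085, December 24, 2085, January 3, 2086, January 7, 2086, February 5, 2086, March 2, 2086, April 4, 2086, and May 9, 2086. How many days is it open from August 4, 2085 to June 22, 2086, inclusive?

August 4, 2085 is a Saturday.
From August 4, 2085 to June 22, 2086 is 323 days inclusive.
323 = 7 × 46 + 1, so there are 46 full weeks plus 1 extra day.
Each full week contributes 5 weekdays (Mon–Fri): 46 × 5 = 230.
The 1 extra day is Saturday — none qualify.
Total: 230 + 0 = 230.
Holidays: September 28, 2085 (Fri); December 24, 2085 (Mon); January 3, 2086 (Thu); January 7, 2086 (Mon); February 5, 2086 (Tue); March 2, 2086 (Sat); April 4, 2086 (Thu); May 9, 2086 (Thu).
7 of the 8 holidays fall on weekdays; the rest are weekends and were already excluded.
Business days: 230 − 7 = 223.

223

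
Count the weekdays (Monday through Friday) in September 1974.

1 September 1974 is a Sunday.
From 1 September 1974 to 30 September 1974 is 30 days inclusive.
30 = 7 × 4 + 2, so there are 4 full weeks plus 2 extra days.
Each full week contributes 5 weekdays (Mon–Fri): 4 × 5 = 20.
The 2 extra days are Sunday, Monday — 1 of them qualifies.
Total: 20 + 1 = 21.

21 weekdays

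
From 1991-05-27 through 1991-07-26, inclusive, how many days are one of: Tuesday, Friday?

18

1991-05-27 is a Monday.
That's 61 days from start to end, counting both.
61 = 7 × 8 + 5, so there are 8 full weeks plus 5 extra days.
Each full week contributes 2 days from the set (Tue, Fri): 8 × 2 = 16.
The 5 extra days are Monday, Tuesday, Wednesday, Thursday, Friday — 2 of them qualify.
Total: 16 + 2 = 18.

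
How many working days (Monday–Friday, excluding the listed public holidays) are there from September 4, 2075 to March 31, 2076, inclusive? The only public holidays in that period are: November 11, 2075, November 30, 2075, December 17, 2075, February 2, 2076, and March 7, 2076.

September 4, 2075 is a Wednesday.
The range spans 210 days (inclusive of both endpoints).
210 = 7 × 30, so the span is exactly 30 full weeks.
Each full week contributes 5 weekdays (Mon–Fri): 30 × 5 = 150.
Total: 150.
Holidays: November 11, 2075 (Mon); November 30, 2075 (Sat); December 17, 2075 (Tue); February 2, 2076 (Sun); March 7, 2076 (Sat).
2 of the 5 holidays fall on weekdays; the rest are weekends and were already excluded.
Business days: 150 − 2 = 148.

148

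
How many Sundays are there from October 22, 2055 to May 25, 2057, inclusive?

83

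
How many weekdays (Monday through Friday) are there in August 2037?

Aug 1, 2037 is a Saturday.
The range spans 31 days (inclusive of both endpoints).
31 = 7 × 4 + 3, so there are 4 full weeks plus 3 extra days.
Each full week contributes 5 weekdays (Mon–Fri): 4 × 5 = 20.
The 3 extra days are Sat, Sun, Mon — 1 of them qualifies.
Total: 20 + 1 = 21.

21 weekdays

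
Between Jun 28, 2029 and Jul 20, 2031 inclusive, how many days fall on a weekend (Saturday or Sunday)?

216

Jun 28, 2029 is a Thursday.
That's 753 days from start to end, counting both.
753 = 7 × 107 + 4, so there are 107 full weeks plus 4 extra days.
Each full week contributes 2 weekend days (Sat, Sun): 107 × 2 = 214.
The 4 extra days are Thursday, Friday, Saturday, Sunday — 2 of them qualify.
Total: 214 + 2 = 216.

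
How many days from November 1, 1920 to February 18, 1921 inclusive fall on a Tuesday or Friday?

32

November 1, 1920 is a Monday.
That's 110 days from start to end, counting both.
110 = 7 × 15 + 5, so there are 15 full weeks plus 5 extra days.
Each full week contributes 2 days from the set (Tue, Fri): 15 × 2 = 30.
The 5 extra days are Monday, Tuesday, Wednesday, Thursday, Friday — 2 of them qualify.
Total: 30 + 2 = 32.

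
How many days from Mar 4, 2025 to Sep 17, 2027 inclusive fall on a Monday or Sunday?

Mar 4, 2025 is a Tuesday.
From Mar 4, 2025 to Sep 17, 2027 is 928 days inclusive.
928 = 7 × 132 + 4, so there are 132 full weeks plus 4 extra days.
Each full week contributes 2 days from the set (Mon, Sun): 132 × 2 = 264.
The 4 extra days are Tue, Wed, Thu, Fri — none qualify.
Total: 264 + 0 = 264.

264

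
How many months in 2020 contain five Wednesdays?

A month has five Wednesdays exactly when Wednesday falls within its first (length − 28) days.
Jan: 31 days, starts Wed → 5 of Wed, Thu, Fri ✓
Feb: 29 days, starts Sat → 5 of Sat
Mar: 31 days, starts Sun → 5 of Sun, Mon, Tue
Apr: 30 days, starts Wed → 5 of Wed, Thu ✓
May: 31 days, starts Fri → 5 of Fri, Sat, Sun
Jun: 30 days, starts Mon → 5 of Mon, Tue
Jul: 31 days, starts Wed → 5 of Wed, Thu, Fri ✓
Aug: 31 days, starts Sat → 5 of Sat, Sun, Mon
Sep: 30 days, starts Tue → 5 of Tue, Wed ✓
Oct: 31 days, starts Thu → 5 of Thu, Fri, Sat
Nov: 30 days, starts Sun → 5 of Sun, Mon
Dec: 31 days, starts Tue → 5 of Tue, Wed, Thu ✓
Months with five Wednesdays: Jan, Apr, Jul, Sep, Dec.

5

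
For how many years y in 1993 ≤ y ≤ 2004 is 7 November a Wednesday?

1

Day of week of November 7 in each year:
1993: Sun, 1994: Mon, 1995: Tue, 1996: Thu, 1997: Fri, 1998: Sat, 1999: Sun, 2000: Tue, 2001: Wed ✓, 2002: Thu, 2003: Fri, 2004: Sun
Wednesdays: 2001.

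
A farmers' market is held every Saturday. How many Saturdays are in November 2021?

Nov 1, 2021 is a Monday.
That's 30 days from start to end, counting both.
30 = 7 × 4 + 2, so there are 4 full weeks plus 2 extra days.
Each full week contributes one Saturday: 4 so far.
The 2 extra days are Mon, Tue — none qualify.
Total: 4 + 0 = 4.

4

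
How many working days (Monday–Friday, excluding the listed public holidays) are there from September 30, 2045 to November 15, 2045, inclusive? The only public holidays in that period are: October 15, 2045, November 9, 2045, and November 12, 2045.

September 30, 2045 is a Saturday.
The range spans 47 days (inclusive of both endpoints).
47 = 7 × 6 + 5, so there are 6 full weeks plus 5 extra days.
Each full week contributes 5 weekdays (Mon–Fri): 6 × 5 = 30.
The 5 extra days are Saturday, Sunday, Monday, Tuesday, Wednesday — 3 of them qualify.
Total: 30 + 3 = 33.
Holidays: October 15, 2045 (Sun); November 9, 2045 (Thu); November 12, 2045 (Sun).
1 of the 3 holidays fall on weekdays; the rest are weekends and were already excluded.
Business days: 33 − 1 = 32.

32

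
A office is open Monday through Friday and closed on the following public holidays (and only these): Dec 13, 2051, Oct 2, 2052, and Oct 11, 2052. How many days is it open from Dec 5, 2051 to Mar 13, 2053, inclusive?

330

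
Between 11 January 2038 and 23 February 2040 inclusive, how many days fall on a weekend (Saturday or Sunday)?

11 January 2038 is a Monday.
That's 774 days from start to end, counting both.
774 = 7 × 110 + 4, so there are 110 full weeks plus 4 extra days.
Each full week contributes 2 weekend days (Sat, Sun): 110 × 2 = 220.
The 4 extra days are Monday, Tuesday, Wednesday, Thursday — none qualify.
Total: 220 + 0 = 220.

220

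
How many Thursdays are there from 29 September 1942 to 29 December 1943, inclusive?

65 Thursdays

29 September 1942 is a Tuesday.
The range spans 457 days (inclusive of both endpoints).
457 = 7 × 65 + 2, so there are 65 full weeks plus 2 extra days.
Each full week contributes one Thursday: 65 so far.
The 2 extra days are Tuesday, Wednesday — none qualify.
Total: 65 + 0 = 65.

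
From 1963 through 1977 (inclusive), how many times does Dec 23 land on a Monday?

3

Day of week of December 23 in each year:
1963: Mon ✓, 1964: Wed, 1965: Thu, 1966: Fri, 1967: Sat, 1968: Mon ✓, 1969: Tue, 1970: Wed, 1971: Thu, 1972: Sat, 1973: Sun, 1974: Mon ✓, 1975: Tue, 1976: Thu, 1977: Fri
Mondays: 1963, 1968, 1974.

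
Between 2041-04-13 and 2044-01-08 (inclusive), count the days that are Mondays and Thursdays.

2041-04-13 is a Saturday.
The range spans 1001 days (inclusive of both endpoints).
1001 = 7 × 143, so the span is exactly 143 full weeks.
Each full week contributes 2 days from the set (Mon, Thu): 143 × 2 = 286.

286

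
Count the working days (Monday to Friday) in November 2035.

22

1 November 2035 is a Thursday.
That's 30 days from start to end, counting both.
30 = 7 × 4 + 2, so there are 4 full weeks plus 2 extra days.
Each full week contributes 5 weekdays (Mon–Fri): 4 × 5 = 20.
The 2 extra days are Thursday, Friday — 2 of them qualify.
Total: 20 + 2 = 22.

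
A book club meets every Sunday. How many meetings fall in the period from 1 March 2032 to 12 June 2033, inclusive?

67

1 March 2032 is a Monday.
From 1 March 2032 to 12 June 2033 is 469 days inclusive.
469 = 7 × 67, so the span is exactly 67 full weeks.
Each full week contributes one Sunday: 67 so far.
Total: 67.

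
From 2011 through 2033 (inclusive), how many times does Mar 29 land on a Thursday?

3

Day of week of March 29 in each year:
2011: Tue, 2012: Thu ✓, 2013: Fri, 2014: Sat, 2015: Sun, 2016: Tue, 2017: Wed, 2018: Thu ✓, 2019: Fri, 2020: Sun, 2021: Mon, 2022: Tue, 2023: Wed, 2024: Fri, 2025: Sat, 2026: Sun, 2027: Mon, 2028: Wed, 2029: Thu ✓, 2030: Fri, 2031: Sat, 2032: Mon, 2033: Tue
Thursdays: 2012, 2018, 2029.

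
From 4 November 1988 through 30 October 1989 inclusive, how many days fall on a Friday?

52 Fridays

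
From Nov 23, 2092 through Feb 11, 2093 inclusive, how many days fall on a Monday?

12 Mondays

Nov 23, 2092 is a Sunday.
That's 81 days from start to end, counting both.
81 = 7 × 11 + 4, so there are 11 full weeks plus 4 extra days.
Each full week contributes one Monday: 11 so far.
The 4 extra days are Sunday, Monday, Tuesday, Wednesday — 1 of them qualifies.
Total: 11 + 1 = 12.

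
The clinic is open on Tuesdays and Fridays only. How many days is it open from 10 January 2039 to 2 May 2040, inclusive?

10 January 2039 is a Monday.
From 10 January 2039 to 2 May 2040 is 479 days inclusive.
479 = 7 × 68 + 3, so there are 68 full weeks plus 3 extra days.
Each full week contributes 2 days from the set (Tue, Fri): 68 × 2 = 136.
The 3 extra days are Monday, Tuesday, Wednesday — 1 of them qualifies.
Total: 136 + 1 = 137.

137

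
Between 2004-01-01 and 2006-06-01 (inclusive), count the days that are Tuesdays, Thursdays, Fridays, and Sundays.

505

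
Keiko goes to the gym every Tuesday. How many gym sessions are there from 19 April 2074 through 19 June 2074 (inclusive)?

19 April 2074 is a Thursday.
That's 62 days from start to end, counting both.
62 = 7 × 8 + 6, so there are 8 full weeks plus 6 extra days.
Each full week contributes one Tuesday: 8 so far.
The 6 extra days are Thursday, Friday, Saturday, Sunday, Monday, Tuesday — 1 of them qualifies.
Total: 8 + 1 = 9.

9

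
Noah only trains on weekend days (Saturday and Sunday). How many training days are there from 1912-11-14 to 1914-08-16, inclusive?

1912-11-14 is a Thursday.
That's 641 days from start to end, counting both.
641 = 7 × 91 + 4, so there are 91 full weeks plus 4 extra days.
Each full week contributes 2 weekend days (Sat, Sun): 91 × 2 = 182.
The 4 extra days are Thursday, Friday, Saturday, Sunday — 2 of them qualify.
Total: 182 + 2 = 184.

184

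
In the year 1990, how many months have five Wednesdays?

4

A month has five Wednesdays exactly when Wednesday falls within its first (length − 28) days.
Jan: 31 days, starts Mon → 5 of Mon, Tue, Wed ✓
Feb: 28 days, starts Thu → 5 of (none)
Mar: 31 days, starts Thu → 5 of Thu, Fri, Sat
Apr: 30 days, starts Sun → 5 of Sun, Mon
May: 31 days, starts Tue → 5 of Tue, Wed, Thu ✓
Jun: 30 days, starts Fri → 5 of Fri, Sat
Jul: 31 days, starts Sun → 5 of Sun, Mon, Tue
Aug: 31 days, starts Wed → 5 of Wed, Thu, Fri ✓
Sep: 30 days, starts Sat → 5 of Sat, Sun
Oct: 31 days, starts Mon → 5 of Mon, Tue, Wed ✓
Nov: 30 days, starts Thu → 5 of Thu, Fri
Dec: 31 days, starts Sat → 5 of Sat, Sun, Mon
Months with five Wednesdays: Jan, May, Aug, Oct.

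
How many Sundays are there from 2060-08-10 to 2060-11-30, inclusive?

2060-08-10 is a Tuesday.
That's 113 days from start to end, counting both.
113 = 7 × 16 + 1, so there are 16 full weeks plus 1 extra day.
Each full week contributes one Sunday: 16 so far.
The 1 extra day is Tuesday — none qualify.
Total: 16 + 0 = 16.

16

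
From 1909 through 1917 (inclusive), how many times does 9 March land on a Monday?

1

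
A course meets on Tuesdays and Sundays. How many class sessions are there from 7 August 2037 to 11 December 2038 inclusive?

7 August 2037 is a Friday.
That's 492 days from start to end, counting both.
492 = 7 × 70 + 2, so there are 70 full weeks plus 2 extra days.
Each full week contributes 2 days from the set (Tue, Sun): 70 × 2 = 140.
The 2 extra days are Friday, Saturday — none qualify.
Total: 140 + 0 = 140.

140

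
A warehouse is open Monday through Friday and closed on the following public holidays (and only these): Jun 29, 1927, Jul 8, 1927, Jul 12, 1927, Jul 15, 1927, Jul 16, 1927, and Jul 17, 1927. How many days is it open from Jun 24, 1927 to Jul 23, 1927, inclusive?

Jun 24, 1927 is a Friday.
That's 30 days from start to end, counting both.
30 = 7 × 4 + 2, so there are 4 full weeks plus 2 extra days.
Each full week contributes 5 weekdays (Mon–Fri): 4 × 5 = 20.
The 2 extra days are Fri, Sat — 1 of them qualifies.
Total: 20 + 1 = 21.
Holidays: Jun 29, 1927 (Wed); Jul 8, 1927 (Fri); Jul 12, 1927 (Tue); Jul 15, 1927 (Fri); Jul 16, 1927 (Sat); Jul 17, 1927 (Sun).
4 of the 6 holidays fall on weekdays; the rest are weekends and were already excluded.
Business days: 21 − 4 = 17.

17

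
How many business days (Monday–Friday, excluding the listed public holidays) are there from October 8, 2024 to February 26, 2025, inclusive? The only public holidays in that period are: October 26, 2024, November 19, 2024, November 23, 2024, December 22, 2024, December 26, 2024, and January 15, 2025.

99 business days

October 8, 2024 is a Tuesday.
From October 8, 2024 to February 26, 2025 is 142 days inclusive.
142 = 7 × 20 + 2, so there are 20 full weeks plus 2 extra days.
Each full week contributes 5 weekdays (Mon–Fri): 20 × 5 = 100.
The 2 extra days are Tue, Wed — 2 of them qualify.
Total: 100 + 2 = 102.
Holidays: October 26, 2024 (Sat); November 19, 2024 (Tue); November 23, 2024 (Sat); December 22, 2024 (Sun); December 26, 2024 (Thu); January 15, 2025 (Wed).
3 of the 6 holidays fall on weekdays; the rest are weekends and were already excluded.
Business days: 102 − 3 = 99.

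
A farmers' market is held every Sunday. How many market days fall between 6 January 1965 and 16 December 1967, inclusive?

153

6 January 1965 is a Wednesday.
That's 1075 days from start to end, counting both.
1075 = 7 × 153 + 4, so there are 153 full weeks plus 4 extra days.
Each full week contributes one Sunday: 153 so far.
The 4 extra days are Wednesday, Thursday, Friday, Saturday — none qualify.
Total: 153 + 0 = 153.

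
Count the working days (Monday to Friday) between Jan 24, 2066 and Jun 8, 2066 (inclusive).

97 weekdays

Jan 24, 2066 is a Sunday.
That's 136 days from start to end, counting both.
136 = 7 × 19 + 3, so there are 19 full weeks plus 3 extra days.
Each full week contributes 5 weekdays (Mon–Fri): 19 × 5 = 95.
The 3 extra days are Sunday, Monday, Tuesday — 2 of them qualify.
Total: 95 + 2 = 97.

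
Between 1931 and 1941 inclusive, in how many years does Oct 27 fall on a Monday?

1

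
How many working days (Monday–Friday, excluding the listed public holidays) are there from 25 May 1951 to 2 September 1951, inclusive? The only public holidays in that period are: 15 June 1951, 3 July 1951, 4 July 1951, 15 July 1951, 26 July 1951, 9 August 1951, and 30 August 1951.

25 May 1951 is a Friday.
The range spans 101 days (inclusive of both endpoints).
101 = 7 × 14 + 3, so there are 14 full weeks plus 3 extra days.
Each full week contributes 5 weekdays (Mon–Fri): 14 × 5 = 70.
The 3 extra days are Fri, Sat, Sun — 1 of them qualifies.
Total: 70 + 1 = 71.
Holidays: 15 June 1951 (Fri); 3 July 1951 (Tue); 4 July 1951 (Wed); 15 July 1951 (Sun); 26 July 1951 (Thu); 9 August 1951 (Thu); 30 August 1951 (Thu).
6 of the 7 holidays fall on weekdays; the rest are weekends and were already excluded.
Business days: 71 − 6 = 65.

65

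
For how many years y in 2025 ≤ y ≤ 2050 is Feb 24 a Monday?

Day of week of February 24 in each year:
2025: Mon ✓, 2026: Tue, 2027: Wed, 2028: Thu, 2029: Sat, 2030: Sun, 2031: Mon ✓, 2032: Tue, 2033: Thu, 2034: Fri, 2035: Sat, 2036: Sun, 2037: Tue, 2038: Wed, 2039: Thu, 2040: Fri, 2041: Sun, 2042: Mon ✓, 2043: Tue, 2044: Wed, 2045: Fri, 2046: Sat, 2047: Sun, 2048: Mon ✓, 2049: Wed, 2050: Thu
Mondays: 2025, 2031, 2042, 2048.

4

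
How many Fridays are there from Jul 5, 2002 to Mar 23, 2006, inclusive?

194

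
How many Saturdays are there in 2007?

52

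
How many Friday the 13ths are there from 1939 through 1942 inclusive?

Friday-the-13ths by year:
1939: Jan, Oct
1940: Sep, Dec
1941: Jun
1942: Feb, Mar, Nov

8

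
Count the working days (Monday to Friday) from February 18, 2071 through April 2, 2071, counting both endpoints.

32

February 18, 2071 is a Wednesday.
That's 44 days from start to end, counting both.
44 = 7 × 6 + 2, so there are 6 full weeks plus 2 extra days.
Each full week contributes 5 weekdays (Mon–Fri): 6 × 5 = 30.
The 2 extra days are Wednesday, Thursday — 2 of them qualify.
Total: 30 + 2 = 32.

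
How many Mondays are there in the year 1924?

52

January 1, 1924 is a Tuesday.
The range spans 366 days (inclusive of both endpoints).
366 = 7 × 52 + 2, so there are 52 full weeks plus 2 extra days.
Each full week contributes one Monday: 52 so far.
The 2 extra days are Tuesday, Wednesday — none qualify.
Total: 52 + 0 = 52.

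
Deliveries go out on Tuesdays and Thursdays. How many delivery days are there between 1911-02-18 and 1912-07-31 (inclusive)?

1911-02-18 is a Saturday.
That's 530 days from start to end, counting both.
530 = 7 × 75 + 5, so there are 75 full weeks plus 5 extra days.
Each full week contributes 2 days from the set (Tue, Thu): 75 × 2 = 150.
The 5 extra days are Sat, Sun, Mon, Tue, Wed — 1 of them qualifies.
Total: 150 + 1 = 151.

151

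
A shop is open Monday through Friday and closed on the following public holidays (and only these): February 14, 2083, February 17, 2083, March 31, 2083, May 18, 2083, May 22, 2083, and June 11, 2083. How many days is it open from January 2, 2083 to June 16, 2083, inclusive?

January 2, 2083 is a Saturday.
From January 2, 2083 to June 16, 2083 is 166 days inclusive.
166 = 7 × 23 + 5, so there are 23 full weeks plus 5 extra days.
Each full week contributes 5 weekdays (Mon–Fri): 23 × 5 = 115.
The 5 extra days are Sat, Sun, Mon, Tue, Wed — 3 of them qualify.
Total: 115 + 3 = 118.
Holidays: February 14, 2083 (Sun); February 17, 2083 (Wed); March 31, 2083 (Wed); May 18, 2083 (Tue); May 22, 2083 (Sat); June 11, 2083 (Fri).
4 of the 6 holidays fall on weekdays; the rest are weekends and were already excluded.
Business days: 118 − 4 = 114.

114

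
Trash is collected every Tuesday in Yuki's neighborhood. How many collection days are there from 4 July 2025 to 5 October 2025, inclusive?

13

4 July 2025 is a Friday.
From 4 July 2025 to 5 October 2025 is 94 days inclusive.
94 = 7 × 13 + 3, so there are 13 full weeks plus 3 extra days.
Each full week contributes one Tuesday: 13 so far.
The 3 extra days are Fri, Sat, Sun — none qualify.
Total: 13 + 0 = 13.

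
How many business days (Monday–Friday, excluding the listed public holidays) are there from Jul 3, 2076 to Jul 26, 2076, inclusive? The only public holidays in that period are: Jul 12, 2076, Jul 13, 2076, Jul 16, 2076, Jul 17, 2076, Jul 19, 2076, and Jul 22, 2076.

12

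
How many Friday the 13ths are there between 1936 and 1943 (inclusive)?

13

Friday-the-13ths by year:
1936: Mar, Nov
1937: Aug
1938: May
1939: Jan, Oct
1940: Sep, Dec
1941: Jun
1942: Feb, Mar, Nov
1943: Aug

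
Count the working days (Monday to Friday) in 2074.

January 1, 2074 is a Monday.
The range spans 365 days (inclusive of both endpoints).
365 = 7 × 52 + 1, so there are 52 full weeks plus 1 extra day.
Each full week contributes 5 weekdays (Mon–Fri): 52 × 5 = 260.
The 1 extra day is Mon — 1 of them qualifies.
Total: 260 + 1 = 261.

261 weekdays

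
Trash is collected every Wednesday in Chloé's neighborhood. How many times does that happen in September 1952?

September 1, 1952 is a Monday.
From September 1, 1952 to September 30, 1952 is 30 days inclusive.
30 = 7 × 4 + 2, so there are 4 full weeks plus 2 extra days.
Each full week contributes one Wednesday: 4 so far.
The 2 extra days are Mon, Tue — none qualify.
Total: 4 + 0 = 4.

4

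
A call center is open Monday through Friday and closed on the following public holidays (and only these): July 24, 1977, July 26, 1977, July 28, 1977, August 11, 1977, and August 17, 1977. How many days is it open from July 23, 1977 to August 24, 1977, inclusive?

19

July 23, 1977 is a Saturday.
From July 23, 1977 to August 24, 1977 is 33 days inclusive.
33 = 7 × 4 + 5, so there are 4 full weeks plus 5 extra days.
Each full week contributes 5 weekdays (Mon–Fri): 4 × 5 = 20.
The 5 extra days are Sat, Sun, Mon, Tue, Wed — 3 of them qualify.
Total: 20 + 3 = 23.
Holidays: July 24, 1977 (Sun); July 26, 1977 (Tue); July 28, 1977 (Thu); August 11, 1977 (Thu); August 17, 1977 (Wed).
4 of the 5 holidays fall on weekdays; the rest are weekends and were already excluded.
Business days: 23 − 4 = 19.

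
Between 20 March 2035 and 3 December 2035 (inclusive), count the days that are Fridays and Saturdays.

74

20 March 2035 is a Tuesday.
The range spans 259 days (inclusive of both endpoints).
259 = 7 × 37, so the span is exactly 37 full weeks.
Each full week contributes 2 days from the set (Fri, Sat): 37 × 2 = 74.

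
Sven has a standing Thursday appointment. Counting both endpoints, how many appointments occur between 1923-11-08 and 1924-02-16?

15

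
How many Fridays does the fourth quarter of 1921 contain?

13

Oct 1, 1921 is a Saturday.
That's 92 days from start to end, counting both.
92 = 7 × 13 + 1, so there are 13 full weeks plus 1 extra day.
Each full week contributes one Friday: 13 so far.
The 1 extra day is Saturday — none qualify.
Total: 13 + 0 = 13.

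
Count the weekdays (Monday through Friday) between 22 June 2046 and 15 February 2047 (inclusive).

171

22 June 2046 is a Friday.
The range spans 239 days (inclusive of both endpoints).
239 = 7 × 34 + 1, so there are 34 full weeks plus 1 extra day.
Each full week contributes 5 weekdays (Mon–Fri): 34 × 5 = 170.
The 1 extra day is Friday — 1 of them qualifies.
Total: 170 + 1 = 171.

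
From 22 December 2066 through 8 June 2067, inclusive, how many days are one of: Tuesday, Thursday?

48

22 December 2066 is a Wednesday.
The range spans 169 days (inclusive of both endpoints).
169 = 7 × 24 + 1, so there are 24 full weeks plus 1 extra day.
Each full week contributes 2 days from the set (Tue, Thu): 24 × 2 = 48.
The 1 extra day is Wed — none qualify.
Total: 48 + 0 = 48.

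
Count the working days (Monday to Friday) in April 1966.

21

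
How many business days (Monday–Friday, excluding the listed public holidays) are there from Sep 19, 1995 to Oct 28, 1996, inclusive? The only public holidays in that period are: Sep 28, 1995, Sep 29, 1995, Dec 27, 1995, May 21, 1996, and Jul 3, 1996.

285

Sep 19, 1995 is a Tuesday.
That's 406 days from start to end, counting both.
406 = 7 × 58, so the span is exactly 58 full weeks.
Each full week contributes 5 weekdays (Mon–Fri): 58 × 5 = 290.
Holidays: Sep 28, 1995 (Thu); Sep 29, 1995 (Fri); Dec 27, 1995 (Wed); May 21, 1996 (Tue); Jul 3, 1996 (Wed).
All 5 holidays fall on weekdays, so subtract 5.
Business days: 290 − 5 = 285.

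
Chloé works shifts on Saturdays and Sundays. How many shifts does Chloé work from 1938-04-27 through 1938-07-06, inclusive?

1938-04-27 is a Wednesday.
From 1938-04-27 to 1938-07-06 is 71 days inclusive.
71 = 7 × 10 + 1, so there are 10 full weeks plus 1 extra day.
Each full week contributes 2 days from the set (Sat, Sun): 10 × 2 = 20.
The 1 extra day is Wednesday — none qualify.
Total: 20 + 0 = 20.

20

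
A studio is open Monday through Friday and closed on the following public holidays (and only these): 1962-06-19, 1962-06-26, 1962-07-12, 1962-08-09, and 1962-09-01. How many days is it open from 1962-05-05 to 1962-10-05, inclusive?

106

1962-05-05 is a Saturday.
From 1962-05-05 to 1962-10-05 is 154 days inclusive.
154 = 7 × 22, so the span is exactly 22 full weeks.
Each full week contributes 5 weekdays (Mon–Fri): 22 × 5 = 110.
Holidays: 1962-06-19 (Tue); 1962-06-26 (Tue); 1962-07-12 (Thu); 1962-08-09 (Thu); 1962-09-01 (Sat).
4 of the 5 holidays fall on weekdays; the rest are weekends and were already excluded.
Business days: 110 − 4 = 106.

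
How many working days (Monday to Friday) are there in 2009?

261

Jan 1, 2009 is a Thursday.
That's 365 days from start to end, counting both.
365 = 7 × 52 + 1, so there are 52 full weeks plus 1 extra day.
Each full week contributes 5 weekdays (Mon–Fri): 52 × 5 = 260.
The 1 extra day is Thu — 1 of them qualifies.
Total: 260 + 1 = 261.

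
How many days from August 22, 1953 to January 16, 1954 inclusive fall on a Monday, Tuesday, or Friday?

63

August 22, 1953 is a Saturday.
That's 148 days from start to end, counting both.
148 = 7 × 21 + 1, so there are 21 full weeks plus 1 extra day.
Each full week contributes 3 days from the set (Mon, Tue, Fri): 21 × 3 = 63.
The 1 extra day is Sat — none qualify.
Total: 63 + 0 = 63.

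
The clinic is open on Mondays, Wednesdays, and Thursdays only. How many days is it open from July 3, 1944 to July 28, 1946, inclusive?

324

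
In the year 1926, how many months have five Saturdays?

4

A month has five Saturdays exactly when Saturday falls within its first (length − 28) days.
Jan: 31 days, starts Fri → 5 of Fri, Sat, Sun ✓
Feb: 28 days, starts Mon → 5 of (none)
Mar: 31 days, starts Mon → 5 of Mon, Tue, Wed
Apr: 30 days, starts Thu → 5 of Thu, Fri
May: 31 days, starts Sat → 5 of Sat, Sun, Mon ✓
Jun: 30 days, starts Tue → 5 of Tue, Wed
Jul: 31 days, starts Thu → 5 of Thu, Fri, Sat ✓
Aug: 31 days, starts Sun → 5 of Sun, Mon, Tue
Sep: 30 days, starts Wed → 5 of Wed, Thu
Oct: 31 days, starts Fri → 5 of Fri, Sat, Sun ✓
Nov: 30 days, starts Mon → 5 of Mon, Tue
Dec: 31 days, starts Wed → 5 of Wed, Thu, Fri
Months with five Saturdays: Jan, May, Jul, Oct.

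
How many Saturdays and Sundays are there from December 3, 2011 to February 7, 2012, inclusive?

20

December 3, 2011 is a Saturday.
The range spans 67 days (inclusive of both endpoints).
67 = 7 × 9 + 4, so there are 9 full weeks plus 4 extra days.
Each full week contributes 2 weekend days (Sat, Sun): 9 × 2 = 18.
The 4 extra days are Saturday, Sunday, Monday, Tuesday — 2 of them qualify.
Total: 18 + 2 = 20.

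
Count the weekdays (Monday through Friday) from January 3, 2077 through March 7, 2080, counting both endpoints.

829 weekdays

January 3, 2077 is a Sunday.
The range spans 1160 days (inclusive of both endpoints).
1160 = 7 × 165 + 5, so there are 165 full weeks plus 5 extra days.
Each full week contributes 5 weekdays (Mon–Fri): 165 × 5 = 825.
The 5 extra days are Sun, Mon, Tue, Wed, Thu — 4 of them qualify.
Total: 825 + 4 = 829.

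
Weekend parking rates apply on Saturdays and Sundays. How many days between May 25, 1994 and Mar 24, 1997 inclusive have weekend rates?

296

May 25, 1994 is a Wednesday.
That's 1035 days from start to end, counting both.
1035 = 7 × 147 + 6, so there are 147 full weeks plus 6 extra days.
Each full week contributes 2 weekend days (Sat, Sun): 147 × 2 = 294.
The 6 extra days are Wednesday, Thursday, Friday, Saturday, Sunday, Monday — 2 of them qualify.
Total: 294 + 2 = 296.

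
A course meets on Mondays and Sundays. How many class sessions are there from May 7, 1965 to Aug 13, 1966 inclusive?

May 7, 1965 is a Friday.
From May 7, 1965 to Aug 13, 1966 is 464 days inclusive.
464 = 7 × 66 + 2, so there are 66 full weeks plus 2 extra days.
Each full week contributes 2 days from the set (Mon, Sun): 66 × 2 = 132.
The 2 extra days are Friday, Saturday — none qualify.
Total: 132 + 0 = 132.

132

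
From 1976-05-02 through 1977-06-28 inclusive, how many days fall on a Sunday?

61 Sundays

1976-05-02 is a Sunday.
The range spans 423 days (inclusive of both endpoints).
423 = 7 × 60 + 3, so there are 60 full weeks plus 3 extra days.
Each full week contributes one Sunday: 60 so far.
The 3 extra days are Sun, Mon, Tue — 1 of them qualifies.
Total: 60 + 1 = 61.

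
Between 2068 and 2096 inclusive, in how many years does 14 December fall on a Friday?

5

Day of week of December 14 in each year:
2068: Fri ✓, 2069: Sat, 2070: Sun, 2071: Mon, 2072: Wed, 2073: Thu, 2074: Fri ✓, 2075: Sat, 2076: Mon, 2077: Tue, 2078: Wed, 2079: Thu, 2080: Sat, 2081: Sun, 2082: Mon, 2083: Tue, 2084: Thu, 2085: Fri ✓, 2086: Sat, 2087: Sun, 2088: Tue, 2089: Wed, 2090: Thu, 2091: Fri ✓, 2092: Sun, 2093: Mon, 2094: Tue, 2095: Wed, 2096: Fri ✓
Fridays: 2068, 2074, 2085, 2091, 2096.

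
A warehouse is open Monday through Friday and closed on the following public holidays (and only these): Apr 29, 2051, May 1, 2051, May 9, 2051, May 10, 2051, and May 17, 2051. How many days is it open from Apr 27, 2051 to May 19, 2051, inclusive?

13 business days

Apr 27, 2051 is a Thursday.
The range spans 23 days (inclusive of both endpoints).
23 = 7 × 3 + 2, so there are 3 full weeks plus 2 extra days.
Each full week contributes 5 weekdays (Mon–Fri): 3 × 5 = 15.
The 2 extra days are Thursday, Friday — 2 of them qualify.
Total: 15 + 2 = 17.
Holidays: Apr 29, 2051 (Sat); May 1, 2051 (Mon); May 9, 2051 (Tue); May 10, 2051 (Wed); May 17, 2051 (Wed).
4 of the 5 holidays fall on weekdays; the rest are weekends and were already excluded.
Business days: 17 − 4 = 13.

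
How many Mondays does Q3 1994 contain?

13

July 1, 1994 is a Friday.
From July 1, 1994 to September 30, 1994 is 92 days inclusive.
92 = 7 × 13 + 1, so there are 13 full weeks plus 1 extra day.
Each full week contributes one Monday: 13 so far.
The 1 extra day is Fri — none qualify.
Total: 13 + 0 = 13.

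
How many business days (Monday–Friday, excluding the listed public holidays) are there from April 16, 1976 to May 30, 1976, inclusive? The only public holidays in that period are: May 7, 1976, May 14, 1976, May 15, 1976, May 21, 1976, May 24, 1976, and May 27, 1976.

April 16, 1976 is a Friday.
From April 16, 1976 to May 30, 1976 is 45 days inclusive.
45 = 7 × 6 + 3, so there are 6 full weeks plus 3 extra days.
Each full week contributes 5 weekdays (Mon–Fri): 6 × 5 = 30.
The 3 extra days are Fri, Sat, Sun — 1 of them qualifies.
Total: 30 + 1 = 31.
Holidays: May 7, 1976 (Fri); May 14, 1976 (Fri); May 15, 1976 (Sat); May 21, 1976 (Fri); May 24, 1976 (Mon); May 27, 1976 (Thu).
5 of the 6 holidays fall on weekdays; the rest are weekends and were already excluded.
Business days: 31 − 5 = 26.

26 business days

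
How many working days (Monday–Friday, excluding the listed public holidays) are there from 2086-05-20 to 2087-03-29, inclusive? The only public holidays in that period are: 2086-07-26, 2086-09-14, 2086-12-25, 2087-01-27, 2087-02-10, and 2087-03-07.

2086-05-20 is a Monday.
That's 314 days from start to end, counting both.
314 = 7 × 44 + 6, so there are 44 full weeks plus 6 extra days.
Each full week contributes 5 weekdays (Mon–Fri): 44 × 5 = 220.
The 6 extra days are Monday, Tuesday, Wednesday, Thursday, Friday, Saturday — 5 of them qualify.
Total: 220 + 5 = 225.
Holidays: 2086-07-26 (Fri); 2086-09-14 (Sat); 2086-12-25 (Wed); 2087-01-27 (Mon); 2087-02-10 (Mon); 2087-03-07 (Fri).
5 of the 6 holidays fall on weekdays; the rest are weekends and were already excluded.
Business days: 225 − 5 = 220.

220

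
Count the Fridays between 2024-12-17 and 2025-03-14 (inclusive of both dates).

2024-12-17 is a Tuesday.
From 2024-12-17 to 2025-03-14 is 88 days inclusive.
88 = 7 × 12 + 4, so there are 12 full weeks plus 4 extra days.
Each full week contributes one Friday: 12 so far.
The 4 extra days are Tuesday, Wednesday, Thursday, Friday — 1 of them qualifies.
Total: 12 + 1 = 13.

13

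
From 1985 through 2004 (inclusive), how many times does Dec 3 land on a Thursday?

Day of week of December 3 in each year:
1985: Tue, 1986: Wed, 1987: Thu ✓, 1988: Sat, 1989: Sun, 1990: Mon, 1991: Tue, 1992: Thu ✓, 1993: Fri, 1994: Sat, 1995: Sun, 1996: Tue, 1997: Wed, 1998: Thu ✓, 1999: Fri, 2000: Sun, 2001: Mon, 2002: Tue, 2003: Wed, 2004: Fri
Thursdays: 1987, 1992, 1998.

3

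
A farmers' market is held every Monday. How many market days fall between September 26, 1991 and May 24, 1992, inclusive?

September 26, 1991 is a Thursday.
From September 26, 1991 to May 24, 1992 is 242 days inclusive.
242 = 7 × 34 + 4, so there are 34 full weeks plus 4 extra days.
Each full week contributes one Monday: 34 so far.
The 4 extra days are Thursday, Friday, Saturday, Sunday — none qualify.
Total: 34 + 0 = 34.

34 Mondays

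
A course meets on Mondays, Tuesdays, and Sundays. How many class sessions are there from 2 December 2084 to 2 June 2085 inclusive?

2 December 2084 is a Saturday.
That's 183 days from start to end, counting both.
183 = 7 × 26 + 1, so there are 26 full weeks plus 1 extra day.
Each full week contributes 3 days from the set (Mon, Tue, Sun): 26 × 3 = 78.
The 1 extra day is Sat — none qualify.
Total: 78 + 0 = 78.

78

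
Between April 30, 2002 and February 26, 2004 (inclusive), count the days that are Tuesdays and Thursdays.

192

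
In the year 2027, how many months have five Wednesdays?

A month has five Wednesdays exactly when Wednesday falls within its first (length − 28) days.
Jan: 31 days, starts Fri → 5 of Fri, Sat, Sun
Feb: 28 days, starts Mon → 5 of (none)
Mar: 31 days, starts Mon → 5 of Mon, Tue, Wed ✓
Apr: 30 days, starts Thu → 5 of Thu, Fri
May: 31 days, starts Sat → 5 of Sat, Sun, Mon
Jun: 30 days, starts Tue → 5 of Tue, Wed ✓
Jul: 31 days, starts Thu → 5 of Thu, Fri, Sat
Aug: 31 days, starts Sun → 5 of Sun, Mon, Tue
Sep: 30 days, starts Wed → 5 of Wed, Thu ✓
Oct: 31 days, starts Fri → 5 of Fri, Sat, Sun
Nov: 30 days, starts Mon → 5 of Mon, Tue
Dec: 31 days, starts Wed → 5 of Wed, Thu, Fri ✓
Months with five Wednesdays: Mar, Jun, Sep, Dec.

4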